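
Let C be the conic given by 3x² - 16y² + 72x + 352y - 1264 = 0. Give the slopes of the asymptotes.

Collect terms: 3(x² + 24x) -16(y² - 22y) = 1264
Complete the square in x and y: 3(x + 12)² -16(y - 11)² = 1264 + 432 - 1936 = -240
Divide through by -240 to get (y - 11)²/15 - (x + 12)²/80 = 1.
Hyperbola, center (-12, 11), transverse axis vertical; a² = 15, b² = 80.
For a vertical hyperbola the asymptotes have slope ±a/b.
Here that is ±√15/4√5 = ±√3/4.

√3/4 and -√3/4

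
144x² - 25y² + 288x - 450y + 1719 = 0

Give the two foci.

(-1, -22) and (-1, 4)

Collect terms: 144(x² + 2x) -25(y² + 18y) = -1719
Complete the square in x and y: 144(x + 1)² -25(y + 9)² = -1719 + 144 - 2025 = -3600
Divide through by -3600 to get (y + 9)²/144 - (x + 1)²/25 = 1.
Hyperbola, center (-1, -9), transverse axis vertical; a² = 144, b² = 25.
c² = a² + b² = 144 + 25 = 169, so c = 13.
Foci lie on the vertical axis through the center: (h, k ± c).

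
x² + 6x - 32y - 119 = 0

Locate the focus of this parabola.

Only x is squared. Complete the square in x: (x + 3)² = 32(y + 4).
Vertex (-3, -4); 4p = 32 so p = 8. Opens up.
Focus is p units from the vertex along the axis: (h, k + p).

(-3, 4)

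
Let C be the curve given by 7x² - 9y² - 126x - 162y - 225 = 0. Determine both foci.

(5, -9) and (13, -9)

Rearranging, 7(x² - 18x) -9(y² + 18y) = 225.
Completing the square gives 7(x - 9)² -9(y + 9)² = 225 + 567 - 729 = 63.
Dividing both sides by 63: (x - 9)²/9 - (y + 9)²/7 = 1
Hyperbola, center (9, -9), transverse axis horizontal; a² = 9, b² = 7.
c² = a² + b² = 9 + 7 = 16, so c = 4.
Foci lie on the horizontal axis through the center: (h ± c, k).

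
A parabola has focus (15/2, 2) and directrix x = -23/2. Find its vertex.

(-2, 2)

The vertex is the midpoint between the focus and the directrix along the axis of symmetry.
Axis is horizontal (directrix is vertical). Vertex x-coordinate = (15/2 + (-23/2))/2 = -2; y-coordinate = 2.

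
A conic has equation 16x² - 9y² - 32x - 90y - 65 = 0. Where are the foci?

(1, -10) and (1, 0)

16(x² - 2x) -9(y² + 10y) = 65
16(x - 1)² -9(y + 5)² = 65 + 16 - 225 = -144
Dividing both sides by -144: (y + 5)²/16 - (x - 1)²/9 = 1
Hyperbola, center (1, -5), transverse axis vertical; a² = 16, b² = 9.
c² = a² + b² = 16 + 9 = 25, so c = 5.
Foci lie on the vertical axis through the center: (h, k ± c).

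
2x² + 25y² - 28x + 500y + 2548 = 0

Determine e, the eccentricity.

e = √23/5

Group the x- and y-terms: 2(x² - 14x) + 25(y² + 20y) = -2548
Complete the square in x and y: 2(x - 7)² + 25(y + 10)² = -2548 + 98 + 2500 = 50
Dividing both sides by 50: (x - 7)²/25 + (y + 10)²/2 = 1
Ellipse, center (7, -10), major axis horizontal; a² = 25, b² = 2.
c² = a² - b² = 23, so c = √23.
e = c/a = √23/5.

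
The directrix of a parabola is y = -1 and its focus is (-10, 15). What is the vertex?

The vertex is the midpoint between the focus and the directrix along the axis of symmetry.
Axis is vertical (directrix is horizontal). Vertex y-coordinate = (15 + (-1))/2 = 7; x-coordinate = -10.

(-10, 7)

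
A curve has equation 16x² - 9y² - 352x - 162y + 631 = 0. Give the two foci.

16(x² - 22x) -9(y² + 18y) = -631
Completing the square gives 16(x - 11)² -9(y + 9)² = -631 + 1936 - 729 = 576.
Divide through by 576 to get (x - 11)²/36 - (y + 9)²/64 = 1.
Hyperbola, center (11, -9), transverse axis horizontal; a² = 36, b² = 64.
c² = a² + b² = 36 + 64 = 100, so c = 10.
Foci lie on the horizontal axis through the center: (h ± c, k).

(1, -9) and (21, -9)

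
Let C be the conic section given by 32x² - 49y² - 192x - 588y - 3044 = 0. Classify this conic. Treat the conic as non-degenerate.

No xy term. Coefficients of x² and y² are A = 32, C = -49.
A and C have opposite signs ⇒ hyperbola.

hyperbola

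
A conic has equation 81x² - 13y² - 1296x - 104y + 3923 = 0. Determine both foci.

81(x² - 16x) -13(y² + 8y) = -3923
Complete the square: 81(x - 8)² -13(y + 4)² = -3923 + 5184 - 208 = 1053
Divide through by 1053 to get (x - 8)²/13 - (y + 4)²/81 = 1.
Hyperbola, center (8, -4), transverse axis horizontal; a² = 13, b² = 81.
c² = a² + b² = 13 + 81 = 94, so c = √94.
Foci lie on the horizontal axis through the center: (h ± c, k).

(8 - √94, -4) and (8 + √94, -4)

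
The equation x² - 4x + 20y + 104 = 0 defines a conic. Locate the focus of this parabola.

(2, -10)

Only x is squared. Complete the square in x: (x - 2)² = -20(y + 5).
Vertex (2, -5); 4p = -20 so p = -5. Opens down.
Focus is p units from the vertex along the axis: (h, k + p).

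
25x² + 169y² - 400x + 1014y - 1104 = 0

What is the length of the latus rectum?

Rearranging, 25(x² - 16x) + 169(y² + 6y) = 1104.
Complete the square in x and y: 25(x - 8)² + 169(y + 3)² = 1104 + 1600 + 1521 = 4225
Divide by 4225: (x - 8)²/169 + (y + 3)²/25 = 1
Ellipse, center (8, -3), major axis horizontal; a² = 169, b² = 25.
Latus rectum length = 2b²/a = 2·25/13 = 50/13.

50/13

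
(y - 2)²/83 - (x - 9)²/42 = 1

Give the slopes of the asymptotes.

√3486/42 and -√3486/42

Center (9, 2). The positive term is the y-term, so the transverse axis is vertical; a² = 83, b² = 42.
For a vertical hyperbola the asymptotes have slope ±a/b.
Here that is ±√83/√42 = ±√3486/42.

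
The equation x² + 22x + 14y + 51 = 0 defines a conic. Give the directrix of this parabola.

y = 17/2

Only x is squared. Complete the square in x: (x + 11)² = -14(y - 5).
Vertex (-11, 5); 4p = -14 so p = -7/2. Opens down.
Directrix is the horizontal line y = k − p = 5 − (-7/2) = 17/2.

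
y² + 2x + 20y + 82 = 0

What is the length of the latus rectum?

Only y is squared. Complete the square in y: (y + 10)² = -2(x - 9).
Vertex (9, -10); 4p = -2 so p = -1/2. Opens left.
Latus rectum length = |4p| = 2.

2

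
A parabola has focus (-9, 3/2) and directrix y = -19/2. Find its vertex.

(-9, -4)

The vertex is the midpoint between the focus and the directrix along the axis of symmetry.
Axis is vertical (directrix is horizontal). Vertex y-coordinate = (3/2 + (-19/2))/2 = -4; x-coordinate = -9.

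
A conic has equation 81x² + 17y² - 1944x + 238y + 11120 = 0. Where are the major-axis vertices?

(12, -16) and (12, 2)

Group the x- and y-terms: 81(x² - 24x) + 17(y² + 14y) = -11120
Completing the square gives 81(x - 12)² + 17(y + 7)² = -11120 + 11664 + 833 = 1377.
Divide by 1377: (x - 12)²/17 + (y + 7)²/81 = 1
Ellipse, center (12, -7), major axis vertical; a² = 81, b² = 17.
a = 9. Vertices at (h, k ± a).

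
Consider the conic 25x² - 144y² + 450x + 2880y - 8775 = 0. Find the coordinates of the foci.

Rearranging, 25(x² + 18x) -144(y² - 20y) = 8775.
Completing the square gives 25(x + 9)² -144(y - 10)² = 8775 + 2025 - 14400 = -3600.
Divide through by -3600 to get (y - 10)²/25 - (x + 9)²/144 = 1.
Hyperbola, center (-9, 10), transverse axis vertical; a² = 25, b² = 144.
c² = a² + b² = 25 + 144 = 169, so c = 13.
Foci lie on the vertical axis through the center: (h, k ± c).

(-9, -3) and (-9, 23)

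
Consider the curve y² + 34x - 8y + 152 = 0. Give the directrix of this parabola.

x = 9/2

Only y is squared. Complete the square in y: (y - 4)² = -34(x + 4).
Vertex (-4, 4); 4p = -34 so p = -17/2. Opens left.
Directrix is the vertical line x = h − p = -4 − (-17/2) = 9/2.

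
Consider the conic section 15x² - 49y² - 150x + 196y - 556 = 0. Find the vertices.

(-2, 2) and (12, 2)

Collect terms: 15(x² - 10x) -49(y² - 4y) = 556
15(x - 5)² -49(y - 2)² = 556 + 375 - 196 = 735
Divide through by 735 to get (x - 5)²/49 - (y - 2)²/15 = 1.
Hyperbola, center (5, 2), transverse axis horizontal; a² = 49, b² = 15.
a = 7. Vertices at (h ± a, k).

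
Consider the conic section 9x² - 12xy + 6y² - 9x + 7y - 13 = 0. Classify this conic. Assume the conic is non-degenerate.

A = 9, B = -12, C = 6.
Discriminant B² − 4AC = (-12)² − 4·9·6 = -72.
B² − 4AC < 0 ⇒ ellipse.

ellipse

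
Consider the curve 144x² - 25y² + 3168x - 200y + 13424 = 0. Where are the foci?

(-24, -4) and (2, -4)

Collect terms: 144(x² + 22x) -25(y² + 8y) = -13424
Complete the square in x and y: 144(x + 11)² -25(y + 4)² = -13424 + 17424 - 400 = 3600
Divide through by 3600 to get (x + 11)²/25 - (y + 4)²/144 = 1.
Hyperbola, center (-11, -4), transverse axis horizontal; a² = 25, b² = 144.
c² = a² + b² = 25 + 144 = 169, so c = 13.
Foci lie on the horizontal axis through the center: (h ± c, k).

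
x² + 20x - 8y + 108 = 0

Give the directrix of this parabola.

Only x is squared. Complete the square in x: (x + 10)² = 8(y - 1).
Vertex (-10, 1); 4p = 8 so p = 2. Opens up.
Directrix is the horizontal line y = k − p = 1 − (2) = -1.

y = -1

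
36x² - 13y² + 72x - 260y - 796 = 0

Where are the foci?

Group the x- and y-terms: 36(x² + 2x) -13(y² + 20y) = 796
36(x + 1)² -13(y + 10)² = 796 + 36 - 1300 = -468
Divide by -468: (y + 10)²/36 - (x + 1)²/13 = 1
Hyperbola, center (-1, -10), transverse axis vertical; a² = 36, b² = 13.
c² = a² + b² = 36 + 13 = 49, so c = 7.
Foci lie on the vertical axis through the center: (h, k ± c).

(-1, -17) and (-1, -3)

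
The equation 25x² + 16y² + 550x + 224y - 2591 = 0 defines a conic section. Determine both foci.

Collect terms: 25(x² + 22x) + 16(y² + 14y) = 2591
Completing the square gives 25(x + 11)² + 16(y + 7)² = 2591 + 3025 + 784 = 6400.
Divide through by 6400 to get (x + 11)²/256 + (y + 7)²/400 = 1.
Ellipse, center (-11, -7), major axis vertical; a² = 400, b² = 256.
c² = a² - b² = 400 - 256 = 144, so c = 12.
Foci lie on the vertical axis through the center: (h, k ± c).

(-11, -19) and (-11, 5)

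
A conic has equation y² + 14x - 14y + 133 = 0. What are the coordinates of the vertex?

(-6, 7)

Only y is squared. Complete the square in y: (y - 7)² = -14(x + 6).
Vertex (-6, 7); 4p = -14 so p = -7/2. Opens left.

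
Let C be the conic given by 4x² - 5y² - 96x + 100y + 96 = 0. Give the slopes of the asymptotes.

Group the x- and y-terms: 4(x² - 24x) -5(y² - 20y) = -96
Complete the square: 4(x - 12)² -5(y - 10)² = -96 + 576 - 500 = -20
Divide by -20: (y - 10)²/4 - (x - 12)²/5 = 1
Hyperbola, center (12, 10), transverse axis vertical; a² = 4, b² = 5.
For a vertical hyperbola the asymptotes have slope ±a/b.
Here that is ±2/√5 = ±2√5/5.

2√5/5 and -2√5/5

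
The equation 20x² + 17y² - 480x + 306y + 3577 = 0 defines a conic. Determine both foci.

Collect terms: 20(x² - 24x) + 17(y² + 18y) = -3577
Complete the square in x and y: 20(x - 12)² + 17(y + 9)² = -3577 + 2880 + 1377 = 680
Divide through by 680 to get (x - 12)²/34 + (y + 9)²/40 = 1.
Ellipse, center (12, -9), major axis vertical; a² = 40, b² = 34.
c² = a² - b² = 40 - 34 = 6, so c = √6.
Foci lie on the vertical axis through the center: (h, k ± c).

(12, -9 - √6) and (12, -9 + √6)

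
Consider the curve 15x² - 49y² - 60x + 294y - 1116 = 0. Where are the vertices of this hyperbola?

(-5, 3) and (9, 3)

15(x² - 4x) -49(y² - 6y) = 1116
Completing the square gives 15(x - 2)² -49(y - 3)² = 1116 + 60 - 441 = 735.
Divide through by 735 to get (x - 2)²/49 - (y - 3)²/15 = 1.
Hyperbola, center (2, 3), transverse axis horizontal; a² = 49, b² = 15.
a = 7. Vertices at (h ± a, k).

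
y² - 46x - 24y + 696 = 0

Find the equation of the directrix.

x = 1/2

Only y is squared. Complete the square in y: (y - 12)² = 46(x - 12).
Vertex (12, 12); 4p = 46 so p = 23/2. Opens right.
Directrix is the vertical line x = h − p = 12 − (23/2) = 1/2.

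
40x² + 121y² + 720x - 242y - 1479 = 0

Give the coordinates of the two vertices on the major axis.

(-20, 1) and (2, 1)

Rearranging, 40(x² + 18x) + 121(y² - 2y) = 1479.
Complete the square: 40(x + 9)² + 121(y - 1)² = 1479 + 3240 + 121 = 4840
Divide through by 4840 to get (x + 9)²/121 + (y - 1)²/40 = 1.
Ellipse, center (-9, 1), major axis horizontal; a² = 121, b² = 40.
a = 11. Vertices at (h ± a, k).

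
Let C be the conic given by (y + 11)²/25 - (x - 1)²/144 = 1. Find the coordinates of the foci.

Center (1, -11). The positive term is the y-term, so the transverse axis is vertical; a² = 25, b² = 144.
c² = a² + b² = 25 + 144 = 169, so c = 13.
Foci lie on the vertical axis through the center: (h, k ± c).

(1, -24) and (1, 2)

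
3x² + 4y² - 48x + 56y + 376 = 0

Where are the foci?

Group the x- and y-terms: 3(x² - 16x) + 4(y² + 14y) = -376
3(x - 8)² + 4(y + 7)² = -376 + 192 + 196 = 12
Dividing both sides by 12: (x - 8)²/4 + (y + 7)²/3 = 1
Ellipse, center (8, -7), major axis horizontal; a² = 4, b² = 3.
c² = a² - b² = 4 - 3 = 1, so c = 1.
Foci lie on the horizontal axis through the center: (h ± c, k).

(7, -7) and (9, -7)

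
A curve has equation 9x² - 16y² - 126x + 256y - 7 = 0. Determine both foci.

(7, -2) and (7, 18)

Group the x- and y-terms: 9(x² - 14x) -16(y² - 16y) = 7
9(x - 7)² -16(y - 8)² = 7 + 441 - 1024 = -576
Divide by -576: (y - 8)²/36 - (x - 7)²/64 = 1
Hyperbola, center (7, 8), transverse axis vertical; a² = 36, b² = 64.
c² = a² + b² = 36 + 64 = 100, so c = 10.
Foci lie on the vertical axis through the center: (h, k ± c).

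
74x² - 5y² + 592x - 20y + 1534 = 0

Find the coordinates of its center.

Rearranging, 74(x² + 8x) -5(y² + 4y) = -1534.
Complete the square: 74(x + 4)² -5(y + 2)² = -1534 + 1184 - 20 = -370
Divide through by -370 to get (y + 2)²/74 - (x + 4)²/5 = 1.
Hyperbola with center (-4, -2).

(-4, -2)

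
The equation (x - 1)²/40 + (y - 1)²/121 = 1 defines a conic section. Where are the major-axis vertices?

Center (1, 1). The larger denominator 121 sits under the y-term, so the major axis is vertical; a² = 121, b² = 40.
a = 11. Vertices at (h, k ± a).

(1, -10) and (1, 12)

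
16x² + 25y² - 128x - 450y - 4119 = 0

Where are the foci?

Collect terms: 16(x² - 8x) + 25(y² - 18y) = 4119
16(x - 4)² + 25(y - 9)² = 4119 + 256 + 2025 = 6400
Dividing both sides by 6400: (x - 4)²/400 + (y - 9)²/256 = 1
Ellipse, center (4, 9), major axis horizontal; a² = 400, b² = 256.
c² = a² - b² = 400 - 256 = 144, so c = 12.
Foci lie on the horizontal axis through the center: (h ± c, k).

(-8, 9) and (16, 9)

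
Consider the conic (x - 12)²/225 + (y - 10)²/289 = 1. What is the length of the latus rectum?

450/17

Center (12, 10). The larger denominator 289 sits under the y-term, so the major axis is vertical; a² = 289, b² = 225.
Latus rectum length = 2b²/a = 2·225/17 = 450/17.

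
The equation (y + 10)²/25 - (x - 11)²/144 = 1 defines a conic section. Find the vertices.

(11, -15) and (11, -5)

Center (11, -10). The positive term is the y-term, so the transverse axis is vertical; a² = 25, b² = 144.
a = 5. Vertices at (h, k ± a).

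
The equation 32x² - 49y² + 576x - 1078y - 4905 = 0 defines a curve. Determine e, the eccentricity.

Group: 32(x² + 18x) -49(y² + 22y) = 4905
Complete the square: 32(x + 9)² -49(y + 11)² = 4905 + 2592 - 5929 = 1568
Dividing both sides by 1568: (x + 9)²/49 - (y + 11)²/32 = 1
Hyperbola, center (-9, -11), transverse axis horizontal; a² = 49, b² = 32.
c² = a² + b² = 81, so c = 9.
e = c/a = 9/7.

e = 9/7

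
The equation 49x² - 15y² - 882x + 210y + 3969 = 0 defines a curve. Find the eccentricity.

Group the x- and y-terms: 49(x² - 18x) -15(y² - 14y) = -3969
Complete the square: 49(x - 9)² -15(y - 7)² = -3969 + 3969 - 735 = -735
Divide through by -735 to get (y - 7)²/49 - (x - 9)²/15 = 1.
Hyperbola, center (9, 7), transverse axis vertical; a² = 49, b² = 15.
c² = a² + b² = 64, so c = 8.
e = c/a = 8/7.

e = 8/7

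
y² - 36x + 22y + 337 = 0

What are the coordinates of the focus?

Only y is squared. Complete the square in y: (y + 11)² = 36(x - 6).
Vertex (6, -11); 4p = 36 so p = 9. Opens right.
Focus is p units from the vertex along the axis: (h + p, k).

(15, -11)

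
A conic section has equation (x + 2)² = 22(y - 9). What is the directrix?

y = 7/2

Vertex (-2, 9); 4p = 22 so p = 11/2. Opens up.
Directrix is the horizontal line y = k − p = 9 − (11/2) = 7/2.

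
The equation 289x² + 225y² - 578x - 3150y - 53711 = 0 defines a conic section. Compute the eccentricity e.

e = 8/17

Group the x- and y-terms: 289(x² - 2x) + 225(y² - 14y) = 53711
Completing the square gives 289(x - 1)² + 225(y - 7)² = 53711 + 289 + 11025 = 65025.
Divide by 65025: (x - 1)²/225 + (y - 7)²/289 = 1
Ellipse, center (1, 7), major axis vertical; a² = 289, b² = 225.
c² = a² - b² = 64, so c = 8.
e = c/a = 8/17.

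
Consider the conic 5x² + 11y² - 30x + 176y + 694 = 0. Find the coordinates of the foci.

(3 - √6, -8) and (3 + √6, -8)

Rearranging, 5(x² - 6x) + 11(y² + 16y) = -694.
Completing the square gives 5(x - 3)² + 11(y + 8)² = -694 + 45 + 704 = 55.
Divide through by 55 to get (x - 3)²/11 + (y + 8)²/5 = 1.
Ellipse, center (3, -8), major axis horizontal; a² = 11, b² = 5.
c² = a² - b² = 11 - 5 = 6, so c = √6.
Foci lie on the horizontal axis through the center: (h ± c, k).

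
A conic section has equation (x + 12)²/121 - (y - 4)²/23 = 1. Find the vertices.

Center (-12, 4). The positive term is the x-term, so the transverse axis is horizontal; a² = 121, b² = 23.
a = 11. Vertices at (h ± a, k).

(-23, 4) and (-1, 4)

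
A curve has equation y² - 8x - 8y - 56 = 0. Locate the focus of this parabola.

Only y is squared. Complete the square in y: (y - 4)² = 8(x + 9).
Vertex (-9, 4); 4p = 8 so p = 2. Opens right.
Focus is p units from the vertex along the axis: (h + p, k).

(-7, 4)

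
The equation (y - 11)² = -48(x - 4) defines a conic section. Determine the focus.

(-8, 11)

Vertex (4, 11); 4p = -48 so p = -12. Opens left.
Focus is p units from the vertex along the axis: (h + p, k).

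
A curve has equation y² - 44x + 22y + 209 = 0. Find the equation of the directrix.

Only y is squared. Complete the square in y: (y + 11)² = 44(x - 2).
Vertex (2, -11); 4p = 44 so p = 11. Opens right.
Directrix is the vertical line x = h − p = 2 − (11) = -9.

x = -9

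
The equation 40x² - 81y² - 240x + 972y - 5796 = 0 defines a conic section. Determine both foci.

40(x² - 6x) -81(y² - 12y) = 5796
Complete the square: 40(x - 3)² -81(y - 6)² = 5796 + 360 - 2916 = 3240
Dividing both sides by 3240: (x - 3)²/81 - (y - 6)²/40 = 1
Hyperbola, center (3, 6), transverse axis horizontal; a² = 81, b² = 40.
c² = a² + b² = 81 + 40 = 121, so c = 11.
Foci lie on the horizontal axis through the center: (h ± c, k).

(-8, 6) and (14, 6)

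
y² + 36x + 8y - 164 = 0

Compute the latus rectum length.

36

Only y is squared. Complete the square in y: (y + 4)² = -36(x - 5).
Vertex (5, -4); 4p = -36 so p = -9. Opens left.
Latus rectum length = |4p| = 36.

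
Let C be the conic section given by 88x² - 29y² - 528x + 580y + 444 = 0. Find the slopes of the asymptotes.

88(x² - 6x) -29(y² - 20y) = -444
Complete the square in x and y: 88(x - 3)² -29(y - 10)² = -444 + 792 - 2900 = -2552
Dividing both sides by -2552: (y - 10)²/88 - (x - 3)²/29 = 1
Hyperbola, center (3, 10), transverse axis vertical; a² = 88, b² = 29.
For a vertical hyperbola the asymptotes have slope ±a/b.
Here that is ±2√22/√29 = ±2√638/29.

2√638/29 and -2√638/29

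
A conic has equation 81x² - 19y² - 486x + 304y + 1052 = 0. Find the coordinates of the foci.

(3, -2) and (3, 18)

Group the x- and y-terms: 81(x² - 6x) -19(y² - 16y) = -1052
81(x - 3)² -19(y - 8)² = -1052 + 729 - 1216 = -1539
Divide by -1539: (y - 8)²/81 - (x - 3)²/19 = 1
Hyperbola, center (3, 8), transverse axis vertical; a² = 81, b² = 19.
c² = a² + b² = 81 + 19 = 100, so c = 10.
Foci lie on the vertical axis through the center: (h, k ± c).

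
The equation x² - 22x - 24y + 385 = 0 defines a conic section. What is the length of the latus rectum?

Only x is squared. Complete the square in x: (x - 11)² = 24(y - 11).
Vertex (11, 11); 4p = 24 so p = 6. Opens up.
Latus rectum length = |4p| = 24.

24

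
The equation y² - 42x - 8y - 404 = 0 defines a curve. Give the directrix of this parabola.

x = -41/2

Only y is squared. Complete the square in y: (y - 4)² = 42(x + 10).
Vertex (-10, 4); 4p = 42 so p = 21/2. Opens right.
Directrix is the vertical line x = h − p = -10 − (21/2) = -41/2.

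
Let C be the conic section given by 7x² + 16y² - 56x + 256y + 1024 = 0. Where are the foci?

(1, -8) and (7, -8)

Rearranging, 7(x² - 8x) + 16(y² + 16y) = -1024.
7(x - 4)² + 16(y + 8)² = -1024 + 112 + 1024 = 112
Divide through by 112 to get (x - 4)²/16 + (y + 8)²/7 = 1.
Ellipse, center (4, -8), major axis horizontal; a² = 16, b² = 7.
c² = a² - b² = 16 - 7 = 9, so c = 3.
Foci lie on the horizontal axis through the center: (h ± c, k).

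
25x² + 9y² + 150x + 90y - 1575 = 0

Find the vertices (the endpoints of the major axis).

(-3, -20) and (-3, 10)

25(x² + 6x) + 9(y² + 10y) = 1575
25(x + 3)² + 9(y + 5)² = 1575 + 225 + 225 = 2025
Divide through by 2025 to get (x + 3)²/81 + (y + 5)²/225 = 1.
Ellipse, center (-3, -5), major axis vertical; a² = 225, b² = 81.
a = 15. Vertices at (h, k ± a).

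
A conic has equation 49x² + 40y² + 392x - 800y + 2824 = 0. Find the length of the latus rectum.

80/7

49(x² + 8x) + 40(y² - 20y) = -2824
49(x + 4)² + 40(y - 10)² = -2824 + 784 + 4000 = 1960
Dividing both sides by 1960: (x + 4)²/40 + (y - 10)²/49 = 1
Ellipse, center (-4, 10), major axis vertical; a² = 49, b² = 40.
Latus rectum length = 2b²/a = 2·40/7 = 80/7.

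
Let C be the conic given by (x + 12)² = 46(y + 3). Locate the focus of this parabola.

Vertex (-12, -3); 4p = 46 so p = 23/2. Opens up.
Focus is p units from the vertex along the axis: (h, k + p).

(-12, 17/2)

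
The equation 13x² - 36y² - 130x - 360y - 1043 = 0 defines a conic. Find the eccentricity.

Group the x- and y-terms: 13(x² - 10x) -36(y² + 10y) = 1043
Complete the square in x and y: 13(x - 5)² -36(y + 5)² = 1043 + 325 - 900 = 468
Dividing both sides by 468: (x - 5)²/36 - (y + 5)²/13 = 1
Hyperbola, center (5, -5), transverse axis horizontal; a² = 36, b² = 13.
c² = a² + b² = 49, so c = 7.
e = c/a = 7/6.

e = 7/6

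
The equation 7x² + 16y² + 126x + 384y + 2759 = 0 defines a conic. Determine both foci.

Collect terms: 7(x² + 18x) + 16(y² + 24y) = -2759
Complete the square in x and y: 7(x + 9)² + 16(y + 12)² = -2759 + 567 + 2304 = 112
Divide by 112: (x + 9)²/16 + (y + 12)²/7 = 1
Ellipse, center (-9, -12), major axis horizontal; a² = 16, b² = 7.
c² = a² - b² = 16 - 7 = 9, so c = 3.
Foci lie on the horizontal axis through the center: (h ± c, k).

(-12, -12) and (-6, -12)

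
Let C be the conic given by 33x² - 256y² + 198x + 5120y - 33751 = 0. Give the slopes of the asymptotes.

√33/16 and -√33/16

Group: 33(x² + 6x) -256(y² - 20y) = 33751
Complete the square: 33(x + 3)² -256(y - 10)² = 33751 + 297 - 25600 = 8448
Divide through by 8448 to get (x + 3)²/256 - (y - 10)²/33 = 1.
Hyperbola, center (-3, 10), transverse axis horizontal; a² = 256, b² = 33.
For a horizontal hyperbola the asymptotes have slope ±b/a.
Here that is ±√33/16.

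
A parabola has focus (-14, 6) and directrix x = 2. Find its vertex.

The vertex is the midpoint between the focus and the directrix along the axis of symmetry.
Axis is horizontal (directrix is vertical). Vertex x-coordinate = (-14 + 2)/2 = -6; y-coordinate = 6.

(-6, 6)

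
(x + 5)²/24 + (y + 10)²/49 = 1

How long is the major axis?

Center (-5, -10). The larger denominator 49 sits under the y-term, so the major axis is vertical; a² = 49, b² = 24.
a² = 49 so a = 7; the major axis has length 2a = 14.

14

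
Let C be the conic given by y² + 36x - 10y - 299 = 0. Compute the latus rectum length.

Only y is squared. Complete the square in y: (y - 5)² = -36(x - 9).
Vertex (9, 5); 4p = -36 so p = -9. Opens left.
Latus rectum length = |4p| = 36.

36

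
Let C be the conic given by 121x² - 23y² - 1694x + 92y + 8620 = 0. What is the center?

Group: 121(x² - 14x) -23(y² - 4y) = -8620
Complete the square: 121(x - 7)² -23(y - 2)² = -8620 + 5929 - 92 = -2783
Divide by -2783: (y - 2)²/121 - (x - 7)²/23 = 1
Hyperbola with center (7, 2).

(7, 2)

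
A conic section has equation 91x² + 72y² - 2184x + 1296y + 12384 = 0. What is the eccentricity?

e = √1729/91

Collect terms: 91(x² - 24x) + 72(y² + 18y) = -12384
Complete the square: 91(x - 12)² + 72(y + 9)² = -12384 + 13104 + 5832 = 6552
Dividing both sides by 6552: (x - 12)²/72 + (y + 9)²/91 = 1
Ellipse, center (12, -9), major axis vertical; a² = 91, b² = 72.
c² = a² - b² = 19, so c = √19.
e = c/a = √19/√91 = √1729/91.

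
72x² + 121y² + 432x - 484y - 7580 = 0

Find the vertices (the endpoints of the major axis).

(-14, 2) and (8, 2)

Collect terms: 72(x² + 6x) + 121(y² - 4y) = 7580
72(x + 3)² + 121(y - 2)² = 7580 + 648 + 484 = 8712
Divide by 8712: (x + 3)²/121 + (y - 2)²/72 = 1
Ellipse, center (-3, 2), major axis horizontal; a² = 121, b² = 72.
a = 11. Vertices at (h ± a, k).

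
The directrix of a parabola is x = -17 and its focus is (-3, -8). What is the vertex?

(-10, -8)

The vertex is the midpoint between the focus and the directrix along the axis of symmetry.
Axis is horizontal (directrix is vertical). Vertex x-coordinate = (-3 + (-17))/2 = -10; y-coordinate = -8.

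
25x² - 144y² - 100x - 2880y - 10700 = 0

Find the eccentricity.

e = 13/5

Group the x- and y-terms: 25(x² - 4x) -144(y² + 20y) = 10700
25(x - 2)² -144(y + 10)² = 10700 + 100 - 14400 = -3600
Divide through by -3600 to get (y + 10)²/25 - (x - 2)²/144 = 1.
Hyperbola, center (2, -10), transverse axis vertical; a² = 25, b² = 144.
c² = a² + b² = 169, so c = 13.
e = c/a = 13/5.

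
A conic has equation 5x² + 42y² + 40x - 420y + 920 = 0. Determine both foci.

(-4 - √37, 5) and (-4 + √37, 5)

Group the x- and y-terms: 5(x² + 8x) + 42(y² - 10y) = -920
Complete the square in x and y: 5(x + 4)² + 42(y - 5)² = -920 + 80 + 1050 = 210
Dividing both sides by 210: (x + 4)²/42 + (y - 5)²/5 = 1
Ellipse, center (-4, 5), major axis horizontal; a² = 42, b² = 5.
c² = a² - b² = 42 - 5 = 37, so c = √37.
Foci lie on the horizontal axis through the center: (h ± c, k).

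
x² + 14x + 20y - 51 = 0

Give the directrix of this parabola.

y = 10

Only x is squared. Complete the square in x: (x + 7)² = -20(y - 5).
Vertex (-7, 5); 4p = -20 so p = -5. Opens down.
Directrix is the horizontal line y = k − p = 5 − (-5) = 10.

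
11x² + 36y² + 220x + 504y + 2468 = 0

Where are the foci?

Group: 11(x² + 20x) + 36(y² + 14y) = -2468
Complete the square in x and y: 11(x + 10)² + 36(y + 7)² = -2468 + 1100 + 1764 = 396
Divide by 396: (x + 10)²/36 + (y + 7)²/11 = 1
Ellipse, center (-10, -7), major axis horizontal; a² = 36, b² = 11.
c² = a² - b² = 36 - 11 = 25, so c = 5.
Foci lie on the horizontal axis through the center: (h ± c, k).

(-15, -7) and (-5, -7)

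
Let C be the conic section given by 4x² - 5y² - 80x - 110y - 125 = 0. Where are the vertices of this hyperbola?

Collect terms: 4(x² - 20x) -5(y² + 22y) = 125
Complete the square: 4(x - 10)² -5(y + 11)² = 125 + 400 - 605 = -80
Divide through by -80 to get (y + 11)²/16 - (x - 10)²/20 = 1.
Hyperbola, center (10, -11), transverse axis vertical; a² = 16, b² = 20.
a = 4. Vertices at (h, k ± a).

(10, -15) and (10, -7)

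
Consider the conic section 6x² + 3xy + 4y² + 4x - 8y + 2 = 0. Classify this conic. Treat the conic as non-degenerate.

A = 6, B = 3, C = 4.
Discriminant B² − 4AC = 3² − 4·6·4 = -87.
B² − 4AC < 0 ⇒ ellipse.

ellipse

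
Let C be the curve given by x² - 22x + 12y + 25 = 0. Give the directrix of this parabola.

Only x is squared. Complete the square in x: (x - 11)² = -12(y - 8).
Vertex (11, 8); 4p = -12 so p = -3. Opens down.
Directrix is the horizontal line y = k − p = 8 − (-3) = 11.

y = 11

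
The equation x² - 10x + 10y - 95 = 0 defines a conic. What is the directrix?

y = 29/2

Only x is squared. Complete the square in x: (x - 5)² = -10(y - 12).
Vertex (5, 12); 4p = -10 so p = -5/2. Opens down.
Directrix is the horizontal line y = k − p = 12 − (-5/2) = 29/2.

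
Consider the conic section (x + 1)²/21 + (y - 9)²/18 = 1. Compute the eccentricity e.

e = √7/7

Center (-1, 9). The larger denominator 21 sits under the x-term, so the major axis is horizontal; a² = 21, b² = 18.
c² = a² - b² = 3, so c = √3.
e = c/a = √3/√21 = √7/7.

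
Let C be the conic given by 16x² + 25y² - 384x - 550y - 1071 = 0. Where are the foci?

16(x² - 24x) + 25(y² - 22y) = 1071
16(x - 12)² + 25(y - 11)² = 1071 + 2304 + 3025 = 6400
Divide by 6400: (x - 12)²/400 + (y - 11)²/256 = 1
Ellipse, center (12, 11), major axis horizontal; a² = 400, b² = 256.
c² = a² - b² = 400 - 256 = 144, so c = 12.
Foci lie on the horizontal axis through the center: (h ± c, k).

(0, 11) and (24, 11)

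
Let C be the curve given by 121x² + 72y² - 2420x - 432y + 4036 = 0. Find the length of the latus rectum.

144/11

Collect terms: 121(x² - 20x) + 72(y² - 6y) = -4036
121(x - 10)² + 72(y - 3)² = -4036 + 12100 + 648 = 8712
Divide by 8712: (x - 10)²/72 + (y - 3)²/121 = 1
Ellipse, center (10, 3), major axis vertical; a² = 121, b² = 72.
Latus rectum length = 2b²/a = 2·72/11 = 144/11.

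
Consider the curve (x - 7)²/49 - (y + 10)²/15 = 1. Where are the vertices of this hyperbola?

Center (7, -10). The positive term is the x-term, so the transverse axis is horizontal; a² = 49, b² = 15.
a = 7. Vertices at (h ± a, k).

(0, -10) and (14, -10)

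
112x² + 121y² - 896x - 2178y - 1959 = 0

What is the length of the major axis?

22

112(x² - 8x) + 121(y² - 18y) = 1959
Completing the square gives 112(x - 4)² + 121(y - 9)² = 1959 + 1792 + 9801 = 13552.
Divide through by 13552 to get (x - 4)²/121 + (y - 9)²/112 = 1.
Ellipse, center (4, 9), major axis horizontal; a² = 121, b² = 112.
a² = 121 so a = 11; the major axis has length 2a = 22.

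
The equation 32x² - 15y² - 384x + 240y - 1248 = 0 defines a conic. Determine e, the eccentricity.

Rearranging, 32(x² - 12x) -15(y² - 16y) = 1248.
Completing the square gives 32(x - 6)² -15(y - 8)² = 1248 + 1152 - 960 = 1440.
Divide by 1440: (x - 6)²/45 - (y - 8)²/96 = 1
Hyperbola, center (6, 8), transverse axis horizontal; a² = 45, b² = 96.
c² = a² + b² = 141, so c = √141.
e = c/a = √141/3√5 = √705/15.

e = √705/15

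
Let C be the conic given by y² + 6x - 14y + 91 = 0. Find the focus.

(-17/2, 7)

Only y is squared. Complete the square in y: (y - 7)² = -6(x + 7).
Vertex (-7, 7); 4p = -6 so p = -3/2. Opens left.
Focus is p units from the vertex along the axis: (h + p, k).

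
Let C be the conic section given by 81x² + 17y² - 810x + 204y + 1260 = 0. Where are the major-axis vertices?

(5, -15) and (5, 3)

Group: 81(x² - 10x) + 17(y² + 12y) = -1260
81(x - 5)² + 17(y + 6)² = -1260 + 2025 + 612 = 1377
Divide through by 1377 to get (x - 5)²/17 + (y + 6)²/81 = 1.
Ellipse, center (5, -6), major axis vertical; a² = 81, b² = 17.
a = 9. Vertices at (h, k ± a).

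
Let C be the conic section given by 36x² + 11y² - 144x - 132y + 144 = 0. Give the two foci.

Collect terms: 36(x² - 4x) + 11(y² - 12y) = -144
36(x - 2)² + 11(y - 6)² = -144 + 144 + 396 = 396
Divide through by 396 to get (x - 2)²/11 + (y - 6)²/36 = 1.
Ellipse, center (2, 6), major axis vertical; a² = 36, b² = 11.
c² = a² - b² = 36 - 11 = 25, so c = 5.
Foci lie on the vertical axis through the center: (h, k ± c).

(2, 1) and (2, 11)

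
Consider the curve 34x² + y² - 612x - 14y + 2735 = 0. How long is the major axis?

4√17

Collect terms: 34(x² - 18x) + (y² - 14y) = -2735
Complete the square in x and y: 34(x - 9)² + (y - 7)² = -2735 + 2754 + 49 = 68
Divide through by 68 to get (x - 9)²/2 + (y - 7)²/68 = 1.
Ellipse, center (9, 7), major axis vertical; a² = 68, b² = 2.
a² = 68 so a = 2√17; the major axis has length 2a = 4√17.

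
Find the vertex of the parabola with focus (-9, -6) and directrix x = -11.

The vertex is the midpoint between the focus and the directrix along the axis of symmetry.
Axis is horizontal (directrix is vertical). Vertex x-coordinate = (-9 + (-11))/2 = -10; y-coordinate = -6.

(-10, -6)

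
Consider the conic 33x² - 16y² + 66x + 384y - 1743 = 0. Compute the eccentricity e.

Group the x- and y-terms: 33(x² + 2x) -16(y² - 24y) = 1743
Complete the square in x and y: 33(x + 1)² -16(y - 12)² = 1743 + 33 - 2304 = -528
Divide through by -528 to get (y - 12)²/33 - (x + 1)²/16 = 1.
Hyperbola, center (-1, 12), transverse axis vertical; a² = 33, b² = 16.
c² = a² + b² = 49, so c = 7.
e = c/a = 7/√33 = 7√33/33.

e = 7√33/33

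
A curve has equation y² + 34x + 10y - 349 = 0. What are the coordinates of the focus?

Only y is squared. Complete the square in y: (y + 5)² = -34(x - 11).
Vertex (11, -5); 4p = -34 so p = -17/2. Opens left.
Focus is p units from the vertex along the axis: (h + p, k).

(5/2, -5)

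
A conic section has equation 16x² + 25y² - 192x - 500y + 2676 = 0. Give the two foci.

(3, 10) and (9, 10)

16(x² - 12x) + 25(y² - 20y) = -2676
Complete the square in x and y: 16(x - 6)² + 25(y - 10)² = -2676 + 576 + 2500 = 400
Dividing both sides by 400: (x - 6)²/25 + (y - 10)²/16 = 1
Ellipse, center (6, 10), major axis horizontal; a² = 25, b² = 16.
c² = a² - b² = 25 - 16 = 9, so c = 3.
Foci lie on the horizontal axis through the center: (h ± c, k).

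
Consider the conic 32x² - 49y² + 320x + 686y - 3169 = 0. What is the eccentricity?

32(x² + 10x) -49(y² - 14y) = 3169
32(x + 5)² -49(y - 7)² = 3169 + 800 - 2401 = 1568
Divide by 1568: (x + 5)²/49 - (y - 7)²/32 = 1
Hyperbola, center (-5, 7), transverse axis horizontal; a² = 49, b² = 32.
c² = a² + b² = 81, so c = 9.
e = c/a = 9/7.

e = 9/7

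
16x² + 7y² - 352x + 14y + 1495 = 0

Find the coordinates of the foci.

(11, -7) and (11, 5)

Rearranging, 16(x² - 22x) + 7(y² + 2y) = -1495.
Completing the square gives 16(x - 11)² + 7(y + 1)² = -1495 + 1936 + 7 = 448.
Divide through by 448 to get (x - 11)²/28 + (y + 1)²/64 = 1.
Ellipse, center (11, -1), major axis vertical; a² = 64, b² = 28.
c² = a² - b² = 64 - 28 = 36, so c = 6.
Foci lie on the vertical axis through the center: (h, k ± c).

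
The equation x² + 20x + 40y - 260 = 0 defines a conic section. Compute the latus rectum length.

Only x is squared. Complete the square in x: (x + 10)² = -40(y - 9).
Vertex (-10, 9); 4p = -40 so p = -10. Opens down.
Latus rectum length = |4p| = 40.

40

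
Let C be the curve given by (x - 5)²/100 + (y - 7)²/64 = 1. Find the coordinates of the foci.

(-1, 7) and (11, 7)

Center (5, 7). The larger denominator 100 sits under the x-term, so the major axis is horizontal; a² = 100, b² = 64.
c² = a² - b² = 100 - 64 = 36, so c = 6.
Foci lie on the horizontal axis through the center: (h ± c, k).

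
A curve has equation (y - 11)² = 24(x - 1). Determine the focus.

(7, 11)

Vertex (1, 11); 4p = 24 so p = 6. Opens right.
Focus is p units from the vertex along the axis: (h + p, k).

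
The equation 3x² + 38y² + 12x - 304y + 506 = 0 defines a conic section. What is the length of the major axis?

2√38

Group: 3(x² + 4x) + 38(y² - 8y) = -506
Completing the square gives 3(x + 2)² + 38(y - 4)² = -506 + 12 + 608 = 114.
Dividing both sides by 114: (x + 2)²/38 + (y - 4)²/3 = 1
Ellipse, center (-2, 4), major axis horizontal; a² = 38, b² = 3.
a² = 38 so a = √38; the major axis has length 2a = 2√38.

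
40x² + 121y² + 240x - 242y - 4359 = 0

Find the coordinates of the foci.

Rearranging, 40(x² + 6x) + 121(y² - 2y) = 4359.
Complete the square in x and y: 40(x + 3)² + 121(y - 1)² = 4359 + 360 + 121 = 4840
Dividing both sides by 4840: (x + 3)²/121 + (y - 1)²/40 = 1
Ellipse, center (-3, 1), major axis horizontal; a² = 121, b² = 40.
c² = a² - b² = 121 - 40 = 81, so c = 9.
Foci lie on the horizontal axis through the center: (h ± c, k).

(-12, 1) and (6, 1)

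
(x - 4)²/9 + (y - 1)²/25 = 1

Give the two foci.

Center (4, 1). The larger denominator 25 sits under the y-term, so the major axis is vertical; a² = 25, b² = 9.
c² = a² - b² = 25 - 9 = 16, so c = 4.
Foci lie on the vertical axis through the center: (h, k ± c).

(4, -3) and (4, 5)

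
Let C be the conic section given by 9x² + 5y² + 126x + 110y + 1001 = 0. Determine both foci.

Group the x- and y-terms: 9(x² + 14x) + 5(y² + 22y) = -1001
Completing the square gives 9(x + 7)² + 5(y + 11)² = -1001 + 441 + 605 = 45.
Dividing both sides by 45: (x + 7)²/5 + (y + 11)²/9 = 1
Ellipse, center (-7, -11), major axis vertical; a² = 9, b² = 5.
c² = a² - b² = 9 - 5 = 4, so c = 2.
Foci lie on the vertical axis through the center: (h, k ± c).

(-7, -13) and (-7, -9)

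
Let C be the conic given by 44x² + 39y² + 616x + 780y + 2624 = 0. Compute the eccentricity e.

Group: 44(x² + 14x) + 39(y² + 20y) = -2624
Completing the square gives 44(x + 7)² + 39(y + 10)² = -2624 + 2156 + 3900 = 3432.
Dividing both sides by 3432: (x + 7)²/78 + (y + 10)²/88 = 1
Ellipse, center (-7, -10), major axis vertical; a² = 88, b² = 78.
c² = a² - b² = 10, so c = √10.
e = c/a = √10/2√22 = √55/22.

e = √55/22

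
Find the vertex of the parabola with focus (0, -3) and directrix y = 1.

The vertex is the midpoint between the focus and the directrix along the axis of symmetry.
Axis is vertical (directrix is horizontal). Vertex y-coordinate = (-3 + 1)/2 = -1; x-coordinate = 0.

(0, -1)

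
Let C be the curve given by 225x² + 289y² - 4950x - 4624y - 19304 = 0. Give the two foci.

225(x² - 22x) + 289(y² - 16y) = 19304
225(x - 11)² + 289(y - 8)² = 19304 + 27225 + 18496 = 65025
Divide by 65025: (x - 11)²/289 + (y - 8)²/225 = 1
Ellipse, center (11, 8), major axis horizontal; a² = 289, b² = 225.
c² = a² - b² = 289 - 225 = 64, so c = 8.
Foci lie on the horizontal axis through the center: (h ± c, k).

(3, 8) and (19, 8)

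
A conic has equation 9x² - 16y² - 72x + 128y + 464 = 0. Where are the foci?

Group the x- and y-terms: 9(x² - 8x) -16(y² - 8y) = -464
Completing the square gives 9(x - 4)² -16(y - 4)² = -464 + 144 - 256 = -576.
Dividing both sides by -576: (y - 4)²/36 - (x - 4)²/64 = 1
Hyperbola, center (4, 4), transverse axis vertical; a² = 36, b² = 64.
c² = a² + b² = 36 + 64 = 100, so c = 10.
Foci lie on the vertical axis through the center: (h, k ± c).

(4, -6) and (4, 14)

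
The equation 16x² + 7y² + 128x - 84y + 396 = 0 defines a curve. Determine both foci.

16(x² + 8x) + 7(y² - 12y) = -396
Complete the square: 16(x + 4)² + 7(y - 6)² = -396 + 256 + 252 = 112
Divide by 112: (x + 4)²/7 + (y - 6)²/16 = 1
Ellipse, center (-4, 6), major axis vertical; a² = 16, b² = 7.
c² = a² - b² = 16 - 7 = 9, so c = 3.
Foci lie on the vertical axis through the center: (h, k ± c).

(-4, 3) and (-4, 9)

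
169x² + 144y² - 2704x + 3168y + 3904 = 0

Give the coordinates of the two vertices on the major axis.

Rearranging, 169(x² - 16x) + 144(y² + 22y) = -3904.
Completing the square gives 169(x - 8)² + 144(y + 11)² = -3904 + 10816 + 17424 = 24336.
Divide by 24336: (x - 8)²/144 + (y + 11)²/169 = 1
Ellipse, center (8, -11), major axis vertical; a² = 169, b² = 144.
a = 13. Vertices at (h, k ± a).

(8, -24) and (8, 2)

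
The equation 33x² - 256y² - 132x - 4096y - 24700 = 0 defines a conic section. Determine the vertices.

Collect terms: 33(x² - 4x) -256(y² + 16y) = 24700
Complete the square: 33(x - 2)² -256(y + 8)² = 24700 + 132 - 16384 = 8448
Divide by 8448: (x - 2)²/256 - (y + 8)²/33 = 1
Hyperbola, center (2, -8), transverse axis horizontal; a² = 256, b² = 33.
a = 16. Vertices at (h ± a, k).

(-14, -8) and (18, -8)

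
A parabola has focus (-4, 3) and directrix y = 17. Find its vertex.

The vertex is the midpoint between the focus and the directrix along the axis of symmetry.
Axis is vertical (directrix is horizontal). Vertex y-coordinate = (3 + 17)/2 = 10; x-coordinate = -4.

(-4, 10)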